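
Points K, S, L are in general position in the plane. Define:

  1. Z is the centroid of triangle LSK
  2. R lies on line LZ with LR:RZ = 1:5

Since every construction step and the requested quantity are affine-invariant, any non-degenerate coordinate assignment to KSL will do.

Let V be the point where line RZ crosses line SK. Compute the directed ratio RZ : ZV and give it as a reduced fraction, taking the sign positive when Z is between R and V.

Work in coordinates with K = (0, 0), S = (1, 0), L = (0, 1).
1. Z is the centroid of triangle LSK ⇒ Z = (1/3, 1/3)
2. R lies on line LZ with LR:RZ = 1:5 ⇒ R = (1/18, 8/9)
line RZ meets SK at V = (1/2, 0)
Z = R + t·(V−R) with t = 5/8, so RZ:ZV = 5/8:3/8

RZ:ZV = 5/3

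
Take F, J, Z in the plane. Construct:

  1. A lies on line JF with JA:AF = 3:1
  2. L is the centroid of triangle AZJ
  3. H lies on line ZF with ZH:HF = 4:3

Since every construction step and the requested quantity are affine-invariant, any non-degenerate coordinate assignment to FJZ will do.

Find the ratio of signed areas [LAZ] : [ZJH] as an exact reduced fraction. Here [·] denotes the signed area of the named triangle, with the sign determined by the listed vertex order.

Choose coordinates F = (0, 0), J = (1, 0), Z = (0, 1).
1. A lies on line JF with JA:AF = 3:1 ⇒ A = (1/4, 0)
2. L is the centroid of triangle AZJ ⇒ L = (5/12, 1/3)
3. H lies on line ZF with ZH:HF = 4:3 ⇒ H = (0, 3/7)
2·[LAZ] = -1/4, 2·[ZJH] = -4/7
[LAZ]:[ZJH] = -1/4:-4/7 = 7/16

[LAZ]:[ZJH] = 7/16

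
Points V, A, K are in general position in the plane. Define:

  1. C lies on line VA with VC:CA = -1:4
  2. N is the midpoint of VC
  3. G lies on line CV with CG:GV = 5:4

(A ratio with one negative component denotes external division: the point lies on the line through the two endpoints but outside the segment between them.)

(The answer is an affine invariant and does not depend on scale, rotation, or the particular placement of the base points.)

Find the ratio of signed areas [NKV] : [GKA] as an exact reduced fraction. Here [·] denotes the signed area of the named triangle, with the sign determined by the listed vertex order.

[NKV]:[GKA] = 9/62

Set V = (0, 0), A = (1, 0), K = (0, 1); any affine frame gives the same invariant.
1. C lies on line VA with VC:CA = -1:4 ⇒ C = (-1/3, 0)
2. N is the midpoint of VC ⇒ N = (-1/6, 0)
3. G lies on line CV with CG:GV = 5:4 ⇒ G = (-4/27, 0)
2·[NKV] = -1/6, 2·[GKA] = -31/27
[NKV]:[GKA] = -1/6:-31/27 = 9/62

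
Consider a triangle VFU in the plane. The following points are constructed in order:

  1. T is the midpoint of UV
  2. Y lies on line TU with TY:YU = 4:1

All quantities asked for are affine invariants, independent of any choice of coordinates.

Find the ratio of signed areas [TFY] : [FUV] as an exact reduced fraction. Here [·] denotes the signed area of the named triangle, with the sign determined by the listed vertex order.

[TFY]:[FUV] = 2/5

Work in coordinates with V = (0, 0), F = (1, 0), U = (0, 1).
1. T is the midpoint of UV ⇒ T = (0, 1/2)
2. Y lies on line TU with TY:YU = 4:1 ⇒ Y = (0, 9/10)
2·[TFY] = 2/5, 2·[FUV] = 1
[TFY]:[FUV] = 2/5:1 = 2/5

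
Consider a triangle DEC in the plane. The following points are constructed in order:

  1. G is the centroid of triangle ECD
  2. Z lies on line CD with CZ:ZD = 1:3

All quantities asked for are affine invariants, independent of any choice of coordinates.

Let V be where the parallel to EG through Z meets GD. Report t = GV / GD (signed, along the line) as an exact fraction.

t = -1/2

Choose coordinates D = (0, 0), E = (1, 0), C = (0, 1).
1. G is the centroid of triangle ECD ⇒ G = (1/3, 1/3)
2. Z lies on line CD with CZ:ZD = 1:3 ⇒ Z = (0, 3/4)
through Z parallel to EG: direction (-2/3, 1/3); meets GD at V = (1/2, 1/2)
V = G + t·(D−G) with t = -1/2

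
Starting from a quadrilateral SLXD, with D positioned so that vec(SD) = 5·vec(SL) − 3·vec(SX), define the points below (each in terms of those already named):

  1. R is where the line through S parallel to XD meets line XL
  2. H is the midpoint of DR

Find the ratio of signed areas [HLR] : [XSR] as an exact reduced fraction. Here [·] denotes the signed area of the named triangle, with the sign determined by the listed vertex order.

[HLR]:[XSR] = 2/5

Set S = (0, 0), L = (1, 0), X = (0, 1), D = (5, -3); any affine frame gives the same invariant.
1. R is where the line through S parallel to XD meets line XL ⇒ R = (5, -4)
2. H is the midpoint of DR ⇒ H = (5, -7/2)
2·[HLR] = 2, 2·[XSR] = 5
[HLR]:[XSR] = 2:5 = 2/5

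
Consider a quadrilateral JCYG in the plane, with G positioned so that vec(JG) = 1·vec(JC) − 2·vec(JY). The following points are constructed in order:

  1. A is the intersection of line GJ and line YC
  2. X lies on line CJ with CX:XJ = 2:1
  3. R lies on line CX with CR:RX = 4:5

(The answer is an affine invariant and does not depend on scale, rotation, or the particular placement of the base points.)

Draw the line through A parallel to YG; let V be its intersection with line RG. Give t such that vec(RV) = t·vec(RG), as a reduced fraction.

t = 14/5

Assign J = (0, 0), C = (1, 0), Y = (0, 1), G = (1, -2) — the answer is frame-independent, so this choice is without loss of generality.
1. A is the intersection of line GJ and line YC ⇒ A = (-1, 2)
2. X lies on line CJ with CX:XJ = 2:1 ⇒ X = (1/3, 0)
3. R lies on line CX with CR:RX = 4:5 ⇒ R = (19/27, 0)
through A parallel to YG: direction (1, -3); meets RG at V = (23/15, -28/5)
V = R + t·(G−R) with t = 14/5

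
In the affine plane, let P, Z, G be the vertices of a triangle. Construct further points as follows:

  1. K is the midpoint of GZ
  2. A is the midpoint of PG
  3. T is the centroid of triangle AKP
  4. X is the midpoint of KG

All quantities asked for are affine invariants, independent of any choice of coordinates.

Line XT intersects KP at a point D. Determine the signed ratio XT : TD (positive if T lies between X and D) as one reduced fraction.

XT:TD = 2

Assign P = (0, 0), Z = (1, 0), G = (0, 1) — the answer is frame-independent, so this choice is without loss of generality.
1. K is the midpoint of GZ ⇒ K = (1/2, 1/2)
2. A is the midpoint of PG ⇒ A = (0, 1/2)
3. T is the centroid of triangle AKP ⇒ T = (1/6, 1/3)
4. X is the midpoint of KG ⇒ X = (1/4, 3/4)
line XT meets KP at D = (1/8, 1/8)
T = X + t·(D−X) with t = 2/3, so XT:TD = 2/3:1/3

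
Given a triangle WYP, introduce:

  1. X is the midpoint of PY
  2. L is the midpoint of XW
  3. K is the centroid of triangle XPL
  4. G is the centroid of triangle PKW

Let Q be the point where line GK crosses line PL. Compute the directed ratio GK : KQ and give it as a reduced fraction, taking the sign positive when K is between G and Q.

Set W = (0, 0), Y = (1, 0), P = (0, 1); any affine frame gives the same invariant.
1. X is the midpoint of PY ⇒ X = (1/2, 1/2)
2. L is the midpoint of XW ⇒ L = (1/4, 1/4)
3. K is the centroid of triangle XPL ⇒ K = (1/4, 7/12)
4. G is the centroid of triangle PKW ⇒ G = (1/12, 19/36)
line GK meets PL at Q = (3/20, 11/20)
K = G + t·(Q−G) with t = 5/2, so GK:KQ = 5/2:-3/2

GK:KQ = -5/3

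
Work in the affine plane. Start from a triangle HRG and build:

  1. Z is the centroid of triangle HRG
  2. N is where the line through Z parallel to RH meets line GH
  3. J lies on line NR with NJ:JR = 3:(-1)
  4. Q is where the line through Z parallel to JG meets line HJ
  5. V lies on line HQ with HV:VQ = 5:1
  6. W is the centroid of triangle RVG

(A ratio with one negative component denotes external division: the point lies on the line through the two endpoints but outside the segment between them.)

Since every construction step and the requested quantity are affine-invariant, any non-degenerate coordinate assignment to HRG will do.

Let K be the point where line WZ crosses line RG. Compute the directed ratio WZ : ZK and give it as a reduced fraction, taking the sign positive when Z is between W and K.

WZ:ZK = -160/243

Set H = (0, 0), R = (1, 0), G = (0, 1); any affine frame gives the same invariant.
1. Z is the centroid of triangle HRG ⇒ Z = (1/3, 1/3)
2. N is where the line through Z parallel to RH meets line GH ⇒ N = (0, 1/3)
3. J lies on line NR with NJ:JR = 3:(-1) ⇒ J = (3/2, -1/6)
4. Q is where the line through Z parallel to JG meets line HJ ⇒ Q = (8/9, -8/81)
5. V lies on line HQ with HV:VQ = 5:1 ⇒ V = (20/27, -20/243)
6. W is the centroid of triangle RVG ⇒ W = (47/81, 223/729)
line WZ meets RG at K = (17/24, 7/24)
Z = W + t·(K−W) with t = -160/83, so WZ:ZK = -160/83:243/83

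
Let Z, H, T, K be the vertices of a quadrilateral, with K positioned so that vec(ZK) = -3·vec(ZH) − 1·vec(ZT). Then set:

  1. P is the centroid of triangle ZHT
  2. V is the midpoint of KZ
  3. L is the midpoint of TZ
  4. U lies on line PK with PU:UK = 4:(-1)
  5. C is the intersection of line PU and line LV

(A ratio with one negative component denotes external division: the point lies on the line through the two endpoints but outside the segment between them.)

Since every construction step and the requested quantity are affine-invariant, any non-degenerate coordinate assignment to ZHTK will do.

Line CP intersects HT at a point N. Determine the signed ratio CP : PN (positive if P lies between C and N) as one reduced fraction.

Work in coordinates with Z = (0, 0), H = (1, 0), T = (0, 1), K = (-3, -1).
1. P is the centroid of triangle ZHT ⇒ P = (1/3, 1/3)
2. V is the midpoint of KZ ⇒ V = (-3/2, -1/2)
3. L is the midpoint of TZ ⇒ L = (0, 1/2)
4. U lies on line PK with PU:UK = 4:(-1) ⇒ U = (-37/9, -13/9)
5. C is the intersection of line PU and line LV ⇒ C = (-9/8, -1/4)
line CP meets HT at N = (4/7, 3/7)
P = C + t·(N−C) with t = 49/57, so CP:PN = 49/57:8/57

CP:PN = 49/8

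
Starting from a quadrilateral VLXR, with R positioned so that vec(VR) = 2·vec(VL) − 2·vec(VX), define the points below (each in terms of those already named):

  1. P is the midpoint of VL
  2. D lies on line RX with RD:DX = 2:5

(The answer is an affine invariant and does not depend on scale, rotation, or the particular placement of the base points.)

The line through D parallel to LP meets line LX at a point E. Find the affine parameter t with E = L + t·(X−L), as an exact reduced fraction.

Work in coordinates with V = (0, 0), L = (1, 0), X = (0, 1), R = (2, -2).
1. P is the midpoint of VL ⇒ P = (1/2, 0)
2. D lies on line RX with RD:DX = 2:5 ⇒ D = (10/7, -8/7)
through D parallel to LP: direction (-1/2, 0); meets LX at E = (15/7, -8/7)
E = L + t·(X−L) with t = -8/7

t = -8/7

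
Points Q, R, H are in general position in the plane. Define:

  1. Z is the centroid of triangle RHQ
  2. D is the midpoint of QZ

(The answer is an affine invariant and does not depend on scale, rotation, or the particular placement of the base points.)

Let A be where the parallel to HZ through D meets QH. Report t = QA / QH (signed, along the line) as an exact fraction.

Work in coordinates with Q = (0, 0), R = (1, 0), H = (0, 1).
1. Z is the centroid of triangle RHQ ⇒ Z = (1/3, 1/3)
2. D is the midpoint of QZ ⇒ D = (1/6, 1/6)
through D parallel to HZ: direction (1/3, -2/3); meets QH at A = (0, 1/2)
A = Q + t·(H−Q) with t = 1/2

t = 1/2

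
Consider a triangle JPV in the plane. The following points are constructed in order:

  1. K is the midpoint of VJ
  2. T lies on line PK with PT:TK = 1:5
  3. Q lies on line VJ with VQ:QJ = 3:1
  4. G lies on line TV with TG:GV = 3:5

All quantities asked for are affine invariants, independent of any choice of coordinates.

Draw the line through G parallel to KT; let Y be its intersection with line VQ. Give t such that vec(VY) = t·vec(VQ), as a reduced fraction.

t = 5/12

Assign J = (0, 0), P = (1, 0), V = (0, 1) — the answer is frame-independent, so this choice is without loss of generality.
1. K is the midpoint of VJ ⇒ K = (0, 1/2)
2. T lies on line PK with PT:TK = 1:5 ⇒ T = (5/6, 1/12)
3. Q lies on line VJ with VQ:QJ = 3:1 ⇒ Q = (0, 1/4)
4. G lies on line TV with TG:GV = 3:5 ⇒ G = (25/48, 41/96)
through G parallel to KT: direction (5/6, -5/12); meets VQ at Y = (0, 11/16)
Y = V + t·(Q−V) with t = 5/12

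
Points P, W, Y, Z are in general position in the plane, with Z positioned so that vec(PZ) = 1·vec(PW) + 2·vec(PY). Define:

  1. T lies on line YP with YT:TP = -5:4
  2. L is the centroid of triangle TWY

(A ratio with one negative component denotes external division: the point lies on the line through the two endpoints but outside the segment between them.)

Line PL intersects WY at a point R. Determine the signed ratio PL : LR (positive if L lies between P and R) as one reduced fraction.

PL:LR = -2/5

Assign P = (0, 0), W = (1, 0), Y = (0, 1), Z = (1, 2) — the answer is frame-independent, so this choice is without loss of generality.
1. T lies on line YP with YT:TP = -5:4 ⇒ T = (0, -4)
2. L is the centroid of triangle TWY ⇒ L = (1/3, -1)
line PL meets WY at R = (-1/2, 3/2)
L = P + t·(R−P) with t = -2/3, so PL:LR = -2/3:5/3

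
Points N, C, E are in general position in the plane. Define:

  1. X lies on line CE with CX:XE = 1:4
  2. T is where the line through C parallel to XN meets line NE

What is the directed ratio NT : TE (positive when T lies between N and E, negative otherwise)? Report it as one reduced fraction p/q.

NT:TE = -1/5

Assign N = (0, 0), C = (1, 0), E = (0, 1) — the answer is frame-independent, so this choice is without loss of generality.
1. X lies on line CE with CX:XE = 1:4 ⇒ X = (4/5, 1/5)
2. T is where the line through C parallel to XN meets line NE ⇒ T = (0, -1/4)
T = N + t·(E−N) with t = -1/4, so NT:TE = t:(1−t) = -1/4:5/4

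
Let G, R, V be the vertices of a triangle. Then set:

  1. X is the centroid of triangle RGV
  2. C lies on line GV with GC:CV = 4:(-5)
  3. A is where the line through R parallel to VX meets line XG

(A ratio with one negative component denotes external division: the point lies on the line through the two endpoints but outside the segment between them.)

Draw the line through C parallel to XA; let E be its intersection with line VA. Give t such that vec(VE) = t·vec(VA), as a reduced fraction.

t = 5

Assign G = (0, 0), R = (1, 0), V = (0, 1) — the answer is frame-independent, so this choice is without loss of generality.
1. X is the centroid of triangle RGV ⇒ X = (1/3, 1/3)
2. C lies on line GV with GC:CV = 4:(-5) ⇒ C = (0, -4)
3. A is where the line through R parallel to VX meets line XG ⇒ A = (2/3, 2/3)
through C parallel to XA: direction (1/3, 1/3); meets VA at E = (10/3, -2/3)
E = V + t·(A−V) with t = 5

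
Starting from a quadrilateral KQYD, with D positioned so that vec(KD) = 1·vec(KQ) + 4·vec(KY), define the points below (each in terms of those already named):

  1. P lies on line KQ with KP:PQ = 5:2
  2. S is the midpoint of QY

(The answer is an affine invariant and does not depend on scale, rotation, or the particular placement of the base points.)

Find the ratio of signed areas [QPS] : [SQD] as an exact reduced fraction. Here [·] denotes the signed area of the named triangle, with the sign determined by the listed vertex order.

[QPS]:[SQD] = -1/14

Work in coordinates with K = (0, 0), Q = (1, 0), Y = (0, 1), D = (1, 4).
1. P lies on line KQ with KP:PQ = 5:2 ⇒ P = (5/7, 0)
2. S is the midpoint of QY ⇒ S = (1/2, 1/2)
2·[QPS] = -1/7, 2·[SQD] = 2
[QPS]:[SQD] = -1/7:2 = -1/14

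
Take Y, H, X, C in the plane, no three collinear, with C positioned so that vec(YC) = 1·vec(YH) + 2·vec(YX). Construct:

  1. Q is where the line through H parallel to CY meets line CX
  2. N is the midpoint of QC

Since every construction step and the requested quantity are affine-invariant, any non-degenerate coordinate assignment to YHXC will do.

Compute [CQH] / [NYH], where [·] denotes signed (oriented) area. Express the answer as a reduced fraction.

Choose coordinates Y = (0, 0), H = (1, 0), X = (0, 1), C = (1, 2).
1. Q is where the line through H parallel to CY meets line CX ⇒ Q = (3, 4)
2. N is the midpoint of QC ⇒ N = (2, 3)
2·[CQH] = -4, 2·[NYH] = 3
[CQH]:[NYH] = -4:3 = -4/3

[CQH]:[NYH] = -4/3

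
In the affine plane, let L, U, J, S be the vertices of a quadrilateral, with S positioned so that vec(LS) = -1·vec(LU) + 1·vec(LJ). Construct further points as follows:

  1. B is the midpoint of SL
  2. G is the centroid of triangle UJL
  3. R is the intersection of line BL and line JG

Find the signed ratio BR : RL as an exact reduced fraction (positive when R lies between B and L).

BR:RL = -3/2

Work in coordinates with L = (0, 0), U = (1, 0), J = (0, 1), S = (-1, 1).
1. B is the midpoint of SL ⇒ B = (-1/2, 1/2)
2. G is the centroid of triangle UJL ⇒ G = (1/3, 1/3)
3. R is the intersection of line BL and line JG ⇒ R = (1, -1)
R = B + t·(L−B) with t = 3, so BR:RL = t:(1−t) = 3:-2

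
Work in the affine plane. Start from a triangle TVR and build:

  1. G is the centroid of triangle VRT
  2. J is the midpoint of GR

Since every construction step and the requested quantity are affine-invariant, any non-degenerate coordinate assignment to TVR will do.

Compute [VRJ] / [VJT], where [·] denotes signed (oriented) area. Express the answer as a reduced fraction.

[VRJ]:[VJT] = 1/4

Assign T = (0, 0), V = (1, 0), R = (0, 1) — the answer is frame-independent, so this choice is without loss of generality.
1. G is the centroid of triangle VRT ⇒ G = (1/3, 1/3)
2. J is the midpoint of GR ⇒ J = (1/6, 2/3)
2·[VRJ] = 1/6, 2·[VJT] = 2/3
[VRJ]:[VJT] = 1/6:2/3 = 1/4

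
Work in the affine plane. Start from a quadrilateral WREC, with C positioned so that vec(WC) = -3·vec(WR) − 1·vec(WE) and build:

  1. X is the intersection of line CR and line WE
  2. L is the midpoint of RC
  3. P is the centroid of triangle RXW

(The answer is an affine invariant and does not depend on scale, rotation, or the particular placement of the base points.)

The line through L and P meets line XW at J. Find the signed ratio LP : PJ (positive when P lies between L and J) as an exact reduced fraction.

Set W = (0, 0), R = (1, 0), E = (0, 1), C = (-3, -1); any affine frame gives the same invariant.
1. X is the intersection of line CR and line WE ⇒ X = (0, -1/4)
2. L is the midpoint of RC ⇒ L = (-1, -1/2)
3. P is the centroid of triangle RXW ⇒ P = (1/3, -1/12)
line LP meets XW at J = (0, -3/16)
P = L + t·(J−L) with t = 4/3, so LP:PJ = 4/3:-1/3

LP:PJ = -4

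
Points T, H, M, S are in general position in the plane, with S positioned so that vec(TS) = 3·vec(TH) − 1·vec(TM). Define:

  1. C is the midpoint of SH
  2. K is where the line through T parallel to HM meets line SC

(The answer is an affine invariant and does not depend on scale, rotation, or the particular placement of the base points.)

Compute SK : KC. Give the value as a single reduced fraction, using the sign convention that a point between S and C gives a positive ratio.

SK:KC = -4/3

Set T = (0, 0), H = (1, 0), M = (0, 1), S = (3, -1); any affine frame gives the same invariant.
1. C is the midpoint of SH ⇒ C = (2, -1/2)
2. K is where the line through T parallel to HM meets line SC ⇒ K = (-1, 1)
K = S + t·(C−S) with t = 4, so SK:KC = t:(1−t) = 4:-3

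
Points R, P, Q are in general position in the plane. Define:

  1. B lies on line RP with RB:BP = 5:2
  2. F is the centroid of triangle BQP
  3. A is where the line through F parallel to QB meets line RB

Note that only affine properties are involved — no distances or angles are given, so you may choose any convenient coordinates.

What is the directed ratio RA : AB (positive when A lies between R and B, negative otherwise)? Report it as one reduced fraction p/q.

RA:AB = -17/2

Choose coordinates R = (0, 0), P = (1, 0), Q = (0, 1).
1. B lies on line RP with RB:BP = 5:2 ⇒ B = (5/7, 0)
2. F is the centroid of triangle BQP ⇒ F = (4/7, 1/3)
3. A is where the line through F parallel to QB meets line RB ⇒ A = (17/21, 0)
A = R + t·(B−R) with t = 17/15, so RA:AB = t:(1−t) = 17/15:-2/15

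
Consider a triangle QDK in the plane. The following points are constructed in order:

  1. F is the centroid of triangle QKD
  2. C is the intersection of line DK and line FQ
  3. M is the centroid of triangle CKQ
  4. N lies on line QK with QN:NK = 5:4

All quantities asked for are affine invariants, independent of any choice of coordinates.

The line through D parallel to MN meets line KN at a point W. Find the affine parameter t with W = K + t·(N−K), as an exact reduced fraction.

Set Q = (0, 0), D = (1, 0), K = (0, 1); any affine frame gives the same invariant.
1. F is the centroid of triangle QKD ⇒ F = (1/3, 1/3)
2. C is the intersection of line DK and line FQ ⇒ C = (1/2, 1/2)
3. M is the centroid of triangle CKQ ⇒ M = (1/6, 1/2)
4. N lies on line QK with QN:NK = 5:4 ⇒ N = (0, 5/9)
through D parallel to MN: direction (-1/6, 1/18); meets KN at W = (0, 1/3)
W = K + t·(N−K) with t = 3/2

t = 3/2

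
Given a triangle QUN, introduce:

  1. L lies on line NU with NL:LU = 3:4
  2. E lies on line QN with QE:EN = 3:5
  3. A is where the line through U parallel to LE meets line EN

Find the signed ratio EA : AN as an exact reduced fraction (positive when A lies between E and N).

EA:AN = -4/7

Set Q = (0, 0), U = (1, 0), N = (0, 1); any affine frame gives the same invariant.
1. L lies on line NU with NL:LU = 3:4 ⇒ L = (3/7, 4/7)
2. E lies on line QN with QE:EN = 3:5 ⇒ E = (0, 3/8)
3. A is where the line through U parallel to LE meets line EN ⇒ A = (0, -11/24)
A = E + t·(N−E) with t = -4/3, so EA:AN = t:(1−t) = -4/3:7/3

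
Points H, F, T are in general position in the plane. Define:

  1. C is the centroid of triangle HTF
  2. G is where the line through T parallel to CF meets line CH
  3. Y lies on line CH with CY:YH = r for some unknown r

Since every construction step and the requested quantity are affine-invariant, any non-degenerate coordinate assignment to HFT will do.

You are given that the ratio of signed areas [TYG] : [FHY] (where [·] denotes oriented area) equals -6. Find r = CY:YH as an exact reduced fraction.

r = 5/2

Set H = (0, 0), F = (1, 0), T = (0, 1); any affine frame gives the same invariant.
1. C is the centroid of triangle HTF ⇒ C = (1/3, 1/3)
2. G is where the line through T parallel to CF meets line CH ⇒ G = (2/3, 2/3)
3. With CY:YH = r, write λ = r/(r+1) so Y = C + λ·(H−C); Y is affine-linear in λ
Every point depending on Y is an affine combination of Y and λ-independent points, so each such coordinate is linear in λ; the λ² term in each signed area is a multiple of (H−C)×(H−C) = 0, so 2·[TYG] and 2·[FHY] are each linear in λ. Evaluating at λ=0 and λ=1:
  2·[TYG] = 1/3·λ + 1/3,   2·[FHY] = 1/3·λ − 1/3
So [TYG]:[FHY] = (1/3·λ + 1/3) / (1/3·λ − 1/3). Setting this equal to -6:
  1/3·λ + 1/3 = -6·(1/3·λ − 1/3)  ⇒  λ = 5/7
Then r = λ/(1−λ) = (5/7)/(2/7) = 5/2. Check: with r = 5/2, Y = (2/21, 2/21) and [TYG]:[FHY] = -6 as required.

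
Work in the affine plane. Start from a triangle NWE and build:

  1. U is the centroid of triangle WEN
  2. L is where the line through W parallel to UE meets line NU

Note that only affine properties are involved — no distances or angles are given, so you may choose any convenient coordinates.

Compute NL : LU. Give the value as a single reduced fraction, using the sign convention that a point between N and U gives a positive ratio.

Assign N = (0, 0), W = (1, 0), E = (0, 1) — the answer is frame-independent, so this choice is without loss of generality.
1. U is the centroid of triangle WEN ⇒ U = (1/3, 1/3)
2. L is where the line through W parallel to UE meets line NU ⇒ L = (2/3, 2/3)
L = N + t·(U−N) with t = 2, so NL:LU = t:(1−t) = 2:-1

NL:LU = -2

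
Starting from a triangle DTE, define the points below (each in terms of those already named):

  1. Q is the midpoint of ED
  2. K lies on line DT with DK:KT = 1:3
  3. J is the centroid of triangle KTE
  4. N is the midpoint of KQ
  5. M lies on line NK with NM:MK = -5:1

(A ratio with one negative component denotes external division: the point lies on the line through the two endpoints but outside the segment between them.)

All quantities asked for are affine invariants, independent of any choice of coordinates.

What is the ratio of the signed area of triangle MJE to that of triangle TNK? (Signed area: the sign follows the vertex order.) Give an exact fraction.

[MJE]:[TNK] = 49/36

Work in coordinates with D = (0, 0), T = (1, 0), E = (0, 1).
1. Q is the midpoint of ED ⇒ Q = (0, 1/2)
2. K lies on line DT with DK:KT = 1:3 ⇒ K = (1/4, 0)
3. J is the centroid of triangle KTE ⇒ J = (5/12, 1/3)
4. N is the midpoint of KQ ⇒ N = (1/8, 1/4)
5. M lies on line NK with NM:MK = -5:1 ⇒ M = (9/32, -1/16)
2·[MJE] = 49/192, 2·[TNK] = 3/16
[MJE]:[TNK] = 49/192:3/16 = 49/36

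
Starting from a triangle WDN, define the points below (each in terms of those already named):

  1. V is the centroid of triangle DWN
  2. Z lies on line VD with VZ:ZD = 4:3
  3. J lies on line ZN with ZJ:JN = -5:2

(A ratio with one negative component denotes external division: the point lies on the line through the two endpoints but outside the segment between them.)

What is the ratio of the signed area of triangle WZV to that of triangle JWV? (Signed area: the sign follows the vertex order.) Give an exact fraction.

Choose coordinates W = (0, 0), D = (1, 0), N = (0, 1).
1. V is the centroid of triangle DWN ⇒ V = (1/3, 1/3)
2. Z lies on line VD with VZ:ZD = 4:3 ⇒ Z = (5/7, 1/7)
3. J lies on line ZN with ZJ:JN = -5:2 ⇒ J = (-10/21, 11/7)
2·[WZV] = 4/21, 2·[JWV] = 43/63
[WZV]:[JWV] = 4/21:43/63 = 12/43

[WZV]:[JWV] = 12/43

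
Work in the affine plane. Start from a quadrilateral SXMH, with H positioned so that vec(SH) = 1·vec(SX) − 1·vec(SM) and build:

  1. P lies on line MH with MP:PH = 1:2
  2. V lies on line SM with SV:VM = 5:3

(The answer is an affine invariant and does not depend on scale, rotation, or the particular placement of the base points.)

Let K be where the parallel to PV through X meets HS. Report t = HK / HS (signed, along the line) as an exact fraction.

t = 8

Work in coordinates with S = (0, 0), X = (1, 0), M = (0, 1), H = (1, -1).
1. P lies on line MH with MP:PH = 1:2 ⇒ P = (1/3, 1/3)
2. V lies on line SM with SV:VM = 5:3 ⇒ V = (0, 5/8)
through X parallel to PV: direction (-1/3, 7/24); meets HS at K = (-7, 7)
K = H + t·(S−H) with t = 8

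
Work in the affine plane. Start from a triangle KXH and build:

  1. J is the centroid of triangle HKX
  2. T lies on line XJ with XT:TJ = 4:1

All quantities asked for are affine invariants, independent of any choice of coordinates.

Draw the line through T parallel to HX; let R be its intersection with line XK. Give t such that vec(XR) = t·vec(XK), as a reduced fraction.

t = 4/15

Assign K = (0, 0), X = (1, 0), H = (0, 1) — the answer is frame-independent, so this choice is without loss of generality.
1. J is the centroid of triangle HKX ⇒ J = (1/3, 1/3)
2. T lies on line XJ with XT:TJ = 4:1 ⇒ T = (7/15, 4/15)
through T parallel to HX: direction (1, -1); meets XK at R = (11/15, 0)
R = X + t·(K−X) with t = 4/15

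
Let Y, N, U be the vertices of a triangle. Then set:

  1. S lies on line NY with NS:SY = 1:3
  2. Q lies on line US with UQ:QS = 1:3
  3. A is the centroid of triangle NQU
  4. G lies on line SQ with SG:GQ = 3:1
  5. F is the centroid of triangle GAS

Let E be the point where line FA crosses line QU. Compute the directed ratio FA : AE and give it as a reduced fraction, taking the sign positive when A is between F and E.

Work in coordinates with Y = (0, 0), N = (1, 0), U = (0, 1).
1. S lies on line NY with NS:SY = 1:3 ⇒ S = (3/4, 0)
2. Q lies on line US with UQ:QS = 1:3 ⇒ Q = (3/16, 3/4)
3. A is the centroid of triangle NQU ⇒ A = (19/48, 7/12)
4. G lies on line SQ with SG:GQ = 3:1 ⇒ G = (21/64, 9/16)
5. F is the centroid of triangle GAS ⇒ F = (283/576, 55/144)
line FA meets QU at E = (69/128, 9/32)
A = F + t·(E−F) with t = -2, so FA:AE = -2:3

FA:AE = -2/3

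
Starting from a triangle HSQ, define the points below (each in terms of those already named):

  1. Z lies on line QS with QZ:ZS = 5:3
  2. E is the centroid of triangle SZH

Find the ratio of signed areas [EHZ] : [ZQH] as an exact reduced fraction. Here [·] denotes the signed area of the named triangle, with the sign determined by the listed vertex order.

Set H = (0, 0), S = (1, 0), Q = (0, 1); any affine frame gives the same invariant.
1. Z lies on line QS with QZ:ZS = 5:3 ⇒ Z = (5/8, 3/8)
2. E is the centroid of triangle SZH ⇒ E = (13/24, 1/8)
2·[EHZ] = -1/8, 2·[ZQH] = 5/8
[EHZ]:[ZQH] = -1/8:5/8 = -1/5

[EHZ]:[ZQH] = -1/5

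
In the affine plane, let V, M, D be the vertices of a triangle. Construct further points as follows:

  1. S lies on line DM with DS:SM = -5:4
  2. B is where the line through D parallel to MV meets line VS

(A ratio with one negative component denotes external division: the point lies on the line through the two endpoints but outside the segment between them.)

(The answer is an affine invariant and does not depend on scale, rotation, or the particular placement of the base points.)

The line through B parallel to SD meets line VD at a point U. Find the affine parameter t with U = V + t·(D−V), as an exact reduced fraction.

Set V = (0, 0), M = (1, 0), D = (0, 1); any affine frame gives the same invariant.
1. S lies on line DM with DS:SM = -5:4 ⇒ S = (5, -4)
2. B is where the line through D parallel to MV meets line VS ⇒ B = (-5/4, 1)
through B parallel to SD: direction (-5, 5); meets VD at U = (0, -1/4)
U = V + t·(D−V) with t = -1/4

t = -1/4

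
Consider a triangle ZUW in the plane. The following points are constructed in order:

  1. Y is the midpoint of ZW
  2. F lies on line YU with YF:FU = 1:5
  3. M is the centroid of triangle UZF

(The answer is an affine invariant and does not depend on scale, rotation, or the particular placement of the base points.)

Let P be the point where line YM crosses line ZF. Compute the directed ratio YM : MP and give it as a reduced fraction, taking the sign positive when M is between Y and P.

Work in coordinates with Z = (0, 0), U = (1, 0), W = (0, 1).
1. Y is the midpoint of ZW ⇒ Y = (0, 1/2)
2. F lies on line YU with YF:FU = 1:5 ⇒ F = (1/6, 5/12)
3. M is the centroid of triangle UZF ⇒ M = (7/18, 5/36)
line YM meets ZF at P = (7/48, 35/96)
M = Y + t·(P−Y) with t = 8/3, so YM:MP = 8/3:-5/3

YM:MP = -8/5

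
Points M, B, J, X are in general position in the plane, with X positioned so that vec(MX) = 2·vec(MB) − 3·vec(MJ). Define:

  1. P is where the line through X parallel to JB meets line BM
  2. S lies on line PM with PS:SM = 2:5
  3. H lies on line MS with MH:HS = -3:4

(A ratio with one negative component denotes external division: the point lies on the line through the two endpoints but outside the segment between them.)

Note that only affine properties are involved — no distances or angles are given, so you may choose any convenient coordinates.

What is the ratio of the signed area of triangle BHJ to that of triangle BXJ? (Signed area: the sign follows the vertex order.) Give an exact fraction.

Work in coordinates with M = (0, 0), B = (1, 0), J = (0, 1), X = (2, -3).
1. P is where the line through X parallel to JB meets line BM ⇒ P = (-1, 0)
2. S lies on line PM with PS:SM = 2:5 ⇒ S = (-5/7, 0)
3. H lies on line MS with MH:HS = -3:4 ⇒ H = (15/7, 0)
2·[BHJ] = 8/7, 2·[BXJ] = -2
[BHJ]:[BXJ] = 8/7:-2 = -4/7

[BHJ]:[BXJ] = -4/7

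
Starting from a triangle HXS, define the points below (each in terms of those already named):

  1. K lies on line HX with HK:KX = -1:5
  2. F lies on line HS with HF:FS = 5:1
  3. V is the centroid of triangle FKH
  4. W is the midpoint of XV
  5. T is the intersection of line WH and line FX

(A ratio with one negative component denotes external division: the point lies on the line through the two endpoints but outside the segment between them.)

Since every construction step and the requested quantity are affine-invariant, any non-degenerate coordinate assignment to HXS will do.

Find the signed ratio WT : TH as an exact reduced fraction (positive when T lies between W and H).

Set H = (0, 0), X = (1, 0), S = (0, 1); any affine frame gives the same invariant.
1. K lies on line HX with HK:KX = -1:5 ⇒ K = (-1/4, 0)
2. F lies on line HS with HF:FS = 5:1 ⇒ F = (0, 5/6)
3. V is the centroid of triangle FKH ⇒ V = (-1/12, 5/18)
4. W is the midpoint of XV ⇒ W = (11/24, 5/36)
5. T is the intersection of line WH and line FX ⇒ T = (11/15, 2/9)
T = W + t·(H−W) with t = -3/5, so WT:TH = t:(1−t) = -3/5:8/5

WT:TH = -3/8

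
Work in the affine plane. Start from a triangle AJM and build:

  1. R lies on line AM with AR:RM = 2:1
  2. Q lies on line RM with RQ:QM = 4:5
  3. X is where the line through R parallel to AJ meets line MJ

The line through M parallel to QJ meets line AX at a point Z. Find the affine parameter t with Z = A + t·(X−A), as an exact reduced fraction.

Work in coordinates with A = (0, 0), J = (1, 0), M = (0, 1).
1. R lies on line AM with AR:RM = 2:1 ⇒ R = (0, 2/3)
2. Q lies on line RM with RQ:QM = 4:5 ⇒ Q = (0, 22/27)
3. X is where the line through R parallel to AJ meets line MJ ⇒ X = (1/3, 2/3)
through M parallel to QJ: direction (1, -22/27); meets AX at Z = (27/76, 27/38)
Z = A + t·(X−A) with t = 81/76

t = 81/76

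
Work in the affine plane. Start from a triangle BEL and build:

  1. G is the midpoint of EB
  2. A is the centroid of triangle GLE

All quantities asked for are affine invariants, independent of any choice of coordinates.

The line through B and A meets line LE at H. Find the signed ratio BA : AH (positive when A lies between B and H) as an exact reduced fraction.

Assign B = (0, 0), E = (1, 0), L = (0, 1) — the answer is frame-independent, so this choice is without loss of generality.
1. G is the midpoint of EB ⇒ G = (1/2, 0)
2. A is the centroid of triangle GLE ⇒ A = (1/2, 1/3)
line BA meets LE at H = (3/5, 2/5)
A = B + t·(H−B) with t = 5/6, so BA:AH = 5/6:1/6

BA:AH = 5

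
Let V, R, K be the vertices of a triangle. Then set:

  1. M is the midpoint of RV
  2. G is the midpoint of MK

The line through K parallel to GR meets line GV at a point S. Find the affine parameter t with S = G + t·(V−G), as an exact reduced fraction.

t = -1/2

Set V = (0, 0), R = (1, 0), K = (0, 1); any affine frame gives the same invariant.
1. M is the midpoint of RV ⇒ M = (1/2, 0)
2. G is the midpoint of MK ⇒ G = (1/4, 1/2)
through K parallel to GR: direction (3/4, -1/2); meets GV at S = (3/8, 3/4)
S = G + t·(V−G) with t = -1/2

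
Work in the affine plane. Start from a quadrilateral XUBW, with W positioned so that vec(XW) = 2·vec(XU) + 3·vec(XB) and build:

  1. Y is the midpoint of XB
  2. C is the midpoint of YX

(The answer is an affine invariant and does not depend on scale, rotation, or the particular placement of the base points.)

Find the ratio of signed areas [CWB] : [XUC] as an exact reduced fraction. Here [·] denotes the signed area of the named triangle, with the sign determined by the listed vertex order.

Assign X = (0, 0), U = (1, 0), B = (0, 1), W = (2, 3) — the answer is frame-independent, so this choice is without loss of generality.
1. Y is the midpoint of XB ⇒ Y = (0, 1/2)
2. C is the midpoint of YX ⇒ C = (0, 1/4)
2·[CWB] = 3/2, 2·[XUC] = 1/4
[CWB]:[XUC] = 3/2:1/4 = 6

[CWB]:[XUC] = 6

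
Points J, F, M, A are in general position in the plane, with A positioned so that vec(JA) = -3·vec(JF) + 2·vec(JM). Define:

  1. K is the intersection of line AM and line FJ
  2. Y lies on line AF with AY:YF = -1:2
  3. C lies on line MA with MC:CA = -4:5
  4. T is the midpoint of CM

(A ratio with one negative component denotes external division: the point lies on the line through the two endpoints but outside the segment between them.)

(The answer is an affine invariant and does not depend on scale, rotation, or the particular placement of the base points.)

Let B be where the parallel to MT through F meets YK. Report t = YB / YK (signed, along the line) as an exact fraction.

Work in coordinates with J = (0, 0), F = (1, 0), M = (0, 1), A = (-3, 2).
1. K is the intersection of line AM and line FJ ⇒ K = (3, 0)
2. Y lies on line AF with AY:YF = -1:2 ⇒ Y = (-7, 4)
3. C lies on line MA with MC:CA = -4:5 ⇒ C = (12, -3)
4. T is the midpoint of CM ⇒ T = (6, -1)
through F parallel to MT: direction (6, -2); meets YK at B = (13, -4)
B = Y + t·(K−Y) with t = 2

t = 2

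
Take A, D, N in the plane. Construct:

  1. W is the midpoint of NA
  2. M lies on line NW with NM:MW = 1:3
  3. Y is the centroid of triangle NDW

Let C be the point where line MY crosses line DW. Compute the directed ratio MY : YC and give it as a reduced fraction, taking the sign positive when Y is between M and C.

Choose coordinates A = (0, 0), D = (1, 0), N = (0, 1).
1. W is the midpoint of NA ⇒ W = (0, 1/2)
2. M lies on line NW with NM:MW = 1:3 ⇒ M = (0, 7/8)
3. Y is the centroid of triangle NDW ⇒ Y = (1/3, 1/2)
line MY meets DW at C = (3/5, 1/5)
Y = M + t·(C−M) with t = 5/9, so MY:YC = 5/9:4/9

MY:YC = 5/4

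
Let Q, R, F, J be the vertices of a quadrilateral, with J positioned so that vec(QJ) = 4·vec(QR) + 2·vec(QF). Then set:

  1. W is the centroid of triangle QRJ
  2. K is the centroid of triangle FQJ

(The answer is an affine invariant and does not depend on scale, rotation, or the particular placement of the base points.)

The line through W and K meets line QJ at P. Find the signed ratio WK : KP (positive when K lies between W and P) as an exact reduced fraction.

WK:KP = -3/2

Assign Q = (0, 0), R = (1, 0), F = (0, 1), J = (4, 2) — the answer is frame-independent, so this choice is without loss of generality.
1. W is the centroid of triangle QRJ ⇒ W = (5/3, 2/3)
2. K is the centroid of triangle FQJ ⇒ K = (4/3, 1)
line WK meets QJ at P = (14/9, 7/9)
K = W + t·(P−W) with t = 3, so WK:KP = 3:-2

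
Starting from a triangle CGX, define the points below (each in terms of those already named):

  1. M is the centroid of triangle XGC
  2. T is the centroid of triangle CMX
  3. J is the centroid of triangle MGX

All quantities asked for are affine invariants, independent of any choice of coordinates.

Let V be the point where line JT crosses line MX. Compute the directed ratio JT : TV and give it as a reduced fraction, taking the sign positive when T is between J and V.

JT:TV = -2

Set C = (0, 0), G = (1, 0), X = (0, 1); any affine frame gives the same invariant.
1. M is the centroid of triangle XGC ⇒ M = (1/3, 1/3)
2. T is the centroid of triangle CMX ⇒ T = (1/9, 4/9)
3. J is the centroid of triangle MGX ⇒ J = (4/9, 4/9)
line JT meets MX at V = (5/18, 4/9)
T = J + t·(V−J) with t = 2, so JT:TV = 2:-1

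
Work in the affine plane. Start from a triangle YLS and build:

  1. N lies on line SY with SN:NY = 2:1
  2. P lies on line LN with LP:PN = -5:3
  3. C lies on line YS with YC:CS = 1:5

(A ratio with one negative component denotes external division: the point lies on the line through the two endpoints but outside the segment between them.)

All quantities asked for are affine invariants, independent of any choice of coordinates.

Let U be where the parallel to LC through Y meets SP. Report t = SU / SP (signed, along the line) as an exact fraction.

Set Y = (0, 0), L = (1, 0), S = (0, 1); any affine frame gives the same invariant.
1. N lies on line SY with SN:NY = 2:1 ⇒ N = (0, 1/3)
2. P lies on line LN with LP:PN = -5:3 ⇒ P = (-3/2, 5/6)
3. C lies on line YS with YC:CS = 1:5 ⇒ C = (0, 1/6)
through Y parallel to LC: direction (-1, 1/6); meets SP at U = (-18/5, 3/5)
U = S + t·(P−S) with t = 12/5

t = 12/5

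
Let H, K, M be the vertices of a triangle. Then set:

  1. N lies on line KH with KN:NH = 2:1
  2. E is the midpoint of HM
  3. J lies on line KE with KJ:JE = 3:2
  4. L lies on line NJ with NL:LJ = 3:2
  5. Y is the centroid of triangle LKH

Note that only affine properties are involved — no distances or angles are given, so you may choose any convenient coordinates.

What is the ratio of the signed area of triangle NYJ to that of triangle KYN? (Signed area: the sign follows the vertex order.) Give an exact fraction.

Set H = (0, 0), K = (1, 0), M = (0, 1); any affine frame gives the same invariant.
1. N lies on line KH with KN:NH = 2:1 ⇒ N = (1/3, 0)
2. E is the midpoint of HM ⇒ E = (0, 1/2)
3. J lies on line KE with KJ:JE = 3:2 ⇒ J = (2/5, 3/10)
4. L lies on line NJ with NL:LJ = 3:2 ⇒ L = (28/75, 9/50)
5. Y is the centroid of triangle LKH ⇒ Y = (103/225, 3/50)
2·[NYJ] = 1/30, 2·[KYN] = 1/25
[NYJ]:[KYN] = 1/30:1/25 = 5/6

[NYJ]:[KYN] = 5/6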